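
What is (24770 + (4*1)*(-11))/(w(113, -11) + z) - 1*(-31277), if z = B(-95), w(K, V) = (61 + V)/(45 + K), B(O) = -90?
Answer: 16895707/545 ≈ 31001.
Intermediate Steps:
w(K, V) = (61 + V)/(45 + K)
z = -90
(24770 + (4*1)*(-11))/(w(113, -11) + z) - 1*(-31277) = (24770 + (4*1)*(-11))/((61 - 11)/(45 + 113) - 90) - 1*(-31277) = (24770 + 4*(-11))/(50/158 - 90) + 31277 = (24770 - 44)/((1/158)*50 - 90) + 31277 = 24726/(25/79 - 90) + 31277 = 24726/(-7085/79) + 31277 = 24726*(-79/7085) + 31277 = -150258/545 + 31277 = 16895707/545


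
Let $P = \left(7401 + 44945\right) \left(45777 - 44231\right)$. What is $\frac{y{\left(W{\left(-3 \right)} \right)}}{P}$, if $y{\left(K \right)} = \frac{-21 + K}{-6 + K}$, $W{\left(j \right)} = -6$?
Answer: $\frac{9}{323707664} \approx 2.7803 \cdot 10^{-8}$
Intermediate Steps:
$y{\left(K \right)} = \frac{-21 + K}{-6 + K}$
$P = 80926916$ ($P = 52346 \cdot 1546 = 80926916$)
$\frac{y{\left(W{\left(-3 \right)} \right)}}{P} = \frac{\frac{1}{-6 - 6} \left(-21 - 6\right)}{80926916} = \frac{1}{-12} \left(-27\right) \frac{1}{80926916} = \left(- \frac{1}{12}\right) \left(-27\right) \frac{1}{80926916} = \frac{9}{4} \cdot \frac{1}{80926916} = \frac{9}{323707664}$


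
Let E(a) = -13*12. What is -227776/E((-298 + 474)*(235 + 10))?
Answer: 56944/39 ≈ 1460.1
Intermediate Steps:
E(a) = -156
-227776/E((-298 + 474)*(235 + 10)) = -227776/(-156) = -227776*(-1/156) = 56944/39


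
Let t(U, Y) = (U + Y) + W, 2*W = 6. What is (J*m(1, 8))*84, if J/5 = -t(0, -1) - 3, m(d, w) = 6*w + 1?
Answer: -102900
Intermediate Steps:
m(d, w) = 1 + 6*w
W = 3 (W = (½)*6 = 3)
t(U, Y) = 3 + U + Y (t(U, Y) = (U + Y) + 3 = 3 + U + Y)
J = -25 (J = 5*(-(3 + 0 - 1) - 3) = 5*(-1*2 - 3) = 5*(-2 - 3) = 5*(-5) = -25)
(J*m(1, 8))*84 = -25*(1 + 6*8)*84 = -25*(1 + 48)*84 = -25*49*84 = -1225*84 = -102900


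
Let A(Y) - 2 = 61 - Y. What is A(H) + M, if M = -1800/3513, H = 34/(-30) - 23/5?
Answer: 1198301/17565 ≈ 68.221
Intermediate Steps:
H = -86/15 (H = 34*(-1/30) - 23*⅕ = -17/15 - 23/5 = -86/15 ≈ -5.7333)
A(Y) = 63 - Y (A(Y) = 2 + (61 - Y) = 63 - Y)
M = -600/1171 (M = -1800*1/3513 = -600/1171 ≈ -0.51238)
A(H) + M = (63 - 1*(-86/15)) - 600/1171 = (63 + 86/15) - 600/1171 = 1031/15 - 600/1171 = 1198301/17565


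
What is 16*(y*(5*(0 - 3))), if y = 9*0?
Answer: 0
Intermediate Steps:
y = 0
16*(y*(5*(0 - 3))) = 16*(0*(5*(0 - 3))) = 16*(0*(5*(-3))) = 16*(0*(-15)) = 16*0 = 0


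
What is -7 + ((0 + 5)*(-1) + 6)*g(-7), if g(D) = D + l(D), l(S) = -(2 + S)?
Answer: -9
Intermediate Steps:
l(S) = -2 - S
g(D) = -2 (g(D) = D + (-2 - D) = -2)
-7 + ((0 + 5)*(-1) + 6)*g(-7) = -7 + ((0 + 5)*(-1) + 6)*(-2) = -7 + (5*(-1) + 6)*(-2) = -7 + (-5 + 6)*(-2) = -7 + 1*(-2) = -7 - 2 = -9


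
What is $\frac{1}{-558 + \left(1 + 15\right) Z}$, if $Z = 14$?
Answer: $- \frac{1}{334} \approx -0.002994$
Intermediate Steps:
$\frac{1}{-558 + \left(1 + 15\right) Z} = \frac{1}{-558 + \left(1 + 15\right) 14} = \frac{1}{-558 + 16 \cdot 14} = \frac{1}{-558 + 224} = \frac{1}{-334} = - \frac{1}{334}$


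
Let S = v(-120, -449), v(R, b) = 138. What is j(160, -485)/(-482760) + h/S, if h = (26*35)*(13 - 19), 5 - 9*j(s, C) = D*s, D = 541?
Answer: -790362727/19986264 ≈ -39.545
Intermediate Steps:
j(s, C) = 5/9 - 541*s/9
S = 138
h = -5460 (h = 910*(-6) = -5460)
j(160, -485)/(-482760) + h/S = (5/9 - 541/9*160)/(-482760) - 5460/138 = (5/9 - 86560/9)*(-1/482760) - 5460*1/138 = -86555/9*(-1/482760) - 910/23 = 17311/868968 - 910/23 = -790362727/19986264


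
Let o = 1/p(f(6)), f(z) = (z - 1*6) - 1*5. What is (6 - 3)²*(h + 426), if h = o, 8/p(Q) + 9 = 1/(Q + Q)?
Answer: 305901/80 ≈ 3823.8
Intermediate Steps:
f(z) = -11 + z (f(z) = (z - 6) - 5 = (-6 + z) - 5 = -11 + z)
p(Q) = 8/(-9 + 1/(2*Q)) (p(Q) = 8/(-9 + 1/(Q + Q)) = 8/(-9 + 1/(2*Q)))
o = -91/80 (o = 1/(-16*(-11 + 6)/(-1 + 18*(-11 + 6))) = 1/(-16*(-5)/(-1 + 18*(-5))) = 1/(-16*(-5)/(-1 - 90)) = 1/(-16*(-5)/(-91)) = 1/(-16*(-5)*(-1/91)) = 1/(-80/91) = -91/80 ≈ -1.1375)
h = -91/80 ≈ -1.1375
(6 - 3)²*(h + 426) = (6 - 3)²*(-91/80 + 426) = 3²*(33989/80) = 9*(33989/80) = 305901/80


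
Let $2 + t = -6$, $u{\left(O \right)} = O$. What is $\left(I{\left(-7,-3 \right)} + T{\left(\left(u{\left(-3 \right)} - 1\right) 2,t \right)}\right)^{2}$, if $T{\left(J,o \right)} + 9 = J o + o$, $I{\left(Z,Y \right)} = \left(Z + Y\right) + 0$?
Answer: $1369$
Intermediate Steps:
$t = -8$ ($t = -2 - 6 = -8$)
$I{\left(Z,Y \right)} = Y + Z$ ($I{\left(Z,Y \right)} = \left(Y + Z\right) + 0 = Y + Z$)
$T{\left(J,o \right)} = -9 + o + J o$ ($T{\left(J,o \right)} = -9 + \left(J o + o\right) = -9 + \left(o + J o\right) = -9 + o + J o$)
$\left(I{\left(-7,-3 \right)} + T{\left(\left(u{\left(-3 \right)} - 1\right) 2,t \right)}\right)^{2} = \left(\left(-3 - 7\right) - \left(17 - \left(-3 - 1\right) 2 \left(-8\right)\right)\right)^{2} = \left(-10 - \left(17 - \left(-4\right) 2 \left(-8\right)\right)\right)^{2} = \left(-10 - -47\right)^{2} = \left(-10 + 47\right)^{2} = 37^{2} = 1369$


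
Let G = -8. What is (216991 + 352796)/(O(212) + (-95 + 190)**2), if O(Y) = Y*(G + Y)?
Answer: 569787/52273 ≈ 10.900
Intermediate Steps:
O(Y) = Y*(-8 + Y)
(216991 + 352796)/(O(212) + (-95 + 190)**2) = (216991 + 352796)/(212*(-8 + 212) + (-95 + 190)**2) = 569787/(212*204 + 95**2) = 569787/(43248 + 9025) = 569787/52273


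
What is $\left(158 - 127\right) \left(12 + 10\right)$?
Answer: $682$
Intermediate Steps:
$\left(158 - 127\right) \left(12 + 10\right) = 31 \cdot 22 = 682$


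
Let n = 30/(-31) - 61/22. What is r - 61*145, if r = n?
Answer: -6034841/682 ≈ -8848.7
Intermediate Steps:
n = -2551/682 (n = 30*(-1/31) - 61*1/22 = -30/31 - 61/22 = -2551/682 ≈ -3.7405)
r = -2551/682 ≈ -3.7405
r - 61*145 = -2551/682 - 61*145 = -2551/682 - 8845 = -6034841/682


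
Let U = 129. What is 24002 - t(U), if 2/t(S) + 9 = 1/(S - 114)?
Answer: 1608149/67 ≈ 24002.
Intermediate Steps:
t(S) = 2/(-9 + 1/(-114 + S)) (t(S) = 2/(-9 + 1/(S - 114)) = 2/(-9 + 1/(-114 + S)))
24002 - t(U) = 24002 - 2*(114 - 1*129)/(-1027 + 9*129) = 24002 - 2*(114 - 129)/(-1027 + 1161) = 24002 - 2*(-15)/134 = 24002 - 1*(-15/67) = 24002 + 15/67 = 1608149/67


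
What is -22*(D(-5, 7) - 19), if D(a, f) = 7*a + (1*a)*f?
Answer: 1958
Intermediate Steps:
D(a, f) = 7*a + a*f
-22*(D(-5, 7) - 19) = -22*(-5*(7 + 7) - 19) = -22*(-5*14 - 19) = -22*(-70 - 19) = -22*(-89) = 1958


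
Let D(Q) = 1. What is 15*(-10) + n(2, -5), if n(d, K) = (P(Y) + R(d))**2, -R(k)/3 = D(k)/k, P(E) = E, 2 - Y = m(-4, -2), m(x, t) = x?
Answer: -519/4 ≈ -129.75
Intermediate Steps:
Y = 6 (Y = 2 - 1*(-4) = 2 + 4 = 6)
R(k) = -3/k
n(d, K) = (6 - 3/d)**2
15*(-10) + n(2, -5) = 15*(-10) + (6 - 3/2)**2 = -150 + (6 - 3*1/2)**2 = -150 + (6 - 3/2)**2 = -150 + (9/2)**2 = -150 + 81/4 = -519/4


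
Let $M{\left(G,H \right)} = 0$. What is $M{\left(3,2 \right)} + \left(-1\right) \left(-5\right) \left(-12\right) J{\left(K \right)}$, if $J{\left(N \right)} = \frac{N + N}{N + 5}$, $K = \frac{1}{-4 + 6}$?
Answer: $- \frac{120}{11} \approx -10.909$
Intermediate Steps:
$K = \frac{1}{2} \approx 0.5$
$J{\left(N \right)} = \frac{2 N}{5 + N}$
$M{\left(3,2 \right)} + \left(-1\right) \left(-5\right) \left(-12\right) J{\left(K \right)} = 0 + \left(-1\right) \left(-5\right) \left(-12\right) 2 \cdot \frac{1}{2} \frac{1}{5 + \frac{1}{2}} = 0 + 5 \left(-12\right) 2 \cdot \frac{1}{2} \frac{1}{\frac{11}{2}} = 0 - 60 \cdot 2 \cdot \frac{1}{2} \cdot \frac{2}{11} = 0 - \frac{120}{11} = - \frac{120}{11}$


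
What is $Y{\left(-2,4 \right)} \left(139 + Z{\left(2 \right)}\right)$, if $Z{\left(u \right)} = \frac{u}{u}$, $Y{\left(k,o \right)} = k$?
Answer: $-280$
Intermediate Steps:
$Z{\left(u \right)} = 1$
$Y{\left(-2,4 \right)} \left(139 + Z{\left(2 \right)}\right) = - 2 \left(139 + 1\right) = \left(-2\right) 140 = -280$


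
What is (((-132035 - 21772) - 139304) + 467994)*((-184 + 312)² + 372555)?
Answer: 68018819137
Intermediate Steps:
(((-132035 - 21772) - 139304) + 467994)*((-184 + 312)² + 372555) = ((-153807 - 139304) + 467994)*(128² + 372555) = (-293111 + 467994)*(16384 + 372555) = 174883*388939 = 68018819137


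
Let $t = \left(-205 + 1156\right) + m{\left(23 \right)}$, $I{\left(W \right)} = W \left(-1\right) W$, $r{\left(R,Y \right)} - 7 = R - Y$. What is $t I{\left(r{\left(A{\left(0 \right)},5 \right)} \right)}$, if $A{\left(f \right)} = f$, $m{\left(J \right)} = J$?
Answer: $-3896$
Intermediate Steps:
$r{\left(R,Y \right)} = 7 + R - Y$ ($r{\left(R,Y \right)} = 7 + \left(R - Y\right) = 7 + R - Y$)
$I{\left(W \right)} = - W^{2}$ ($I{\left(W \right)} = - W W = - W^{2}$)
$t = 974$ ($t = \left(-205 + 1156\right) + 23 = 951 + 23 = 974$)
$t I{\left(r{\left(A{\left(0 \right)},5 \right)} \right)} = 974 \left(- \left(7 + 0 - 5\right)^{2}\right) = 974 \left(- 2^{2}\right) = 974 \left(\left(-1\right) 4\right) = 974 \left(-4\right) = -3896$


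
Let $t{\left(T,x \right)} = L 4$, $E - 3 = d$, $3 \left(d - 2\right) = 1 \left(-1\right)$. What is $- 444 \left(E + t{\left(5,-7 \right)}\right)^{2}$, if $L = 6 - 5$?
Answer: $- \frac{100048}{3} \approx -33349.0$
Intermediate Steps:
$L = 1$
$d = \frac{5}{3}$ ($d = 2 + \frac{1 \left(-1\right)}{3} = 2 + \frac{1}{3} \left(-1\right) = 2 - \frac{1}{3} = \frac{5}{3} \approx 1.6667$)
$E = \frac{14}{3}$ ($E = 3 + \frac{5}{3} = \frac{14}{3} \approx 4.6667$)
$t{\left(T,x \right)} = 4$ ($t{\left(T,x \right)} = 1 \cdot 4 = 4$)
$- 444 \left(E + t{\left(5,-7 \right)}\right)^{2} = - 444 \left(\frac{14}{3} + 4\right)^{2} = - 444 \left(\frac{26}{3}\right)^{2} = \left(-444\right) \frac{676}{9} = - \frac{100048}{3}$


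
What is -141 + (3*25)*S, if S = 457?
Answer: 34134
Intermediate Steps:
-141 + (3*25)*S = -141 + (3*25)*457 = -141 + 75*457 = -141 + 34275 = 34134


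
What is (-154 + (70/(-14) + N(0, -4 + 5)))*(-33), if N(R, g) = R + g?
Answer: 5214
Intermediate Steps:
(-154 + (70/(-14) + N(0, -4 + 5)))*(-33) = (-154 + (70/(-14) + (0 + (-4 + 5))))*(-33) = (-154 + (70*(-1/14) + (0 + 1)))*(-33) = (-154 + (-5 + 1))*(-33) = (-154 - 4)*(-33) = -158*(-33) = 5214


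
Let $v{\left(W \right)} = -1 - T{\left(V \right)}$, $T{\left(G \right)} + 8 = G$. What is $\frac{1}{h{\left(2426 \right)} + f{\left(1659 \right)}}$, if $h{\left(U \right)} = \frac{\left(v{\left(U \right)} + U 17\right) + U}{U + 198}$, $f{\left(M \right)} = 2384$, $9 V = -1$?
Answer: $\frac{5904}{14173405} \approx 0.00041655$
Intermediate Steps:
$V = - \frac{1}{9}$ ($V = \frac{1}{9} \left(-1\right) = - \frac{1}{9} \approx -0.11111$)
$T{\left(G \right)} = -8 + G$
$v{\left(W \right)} = \frac{64}{9}$ ($v{\left(W \right)} = -1 - \left(-8 - \frac{1}{9}\right) = -1 - - \frac{73}{9} = -1 + \frac{73}{9} = \frac{64}{9}$)
$h{\left(U \right)} = \frac{\frac{64}{9} + 18 U}{198 + U}$ ($h{\left(U \right)} = \frac{\left(\frac{64}{9} + U 17\right) + U}{U + 198} = \frac{\left(\frac{64}{9} + 17 U\right) + U}{198 + U} = \frac{\frac{64}{9} + 18 U}{198 + U}$)
$\frac{1}{h{\left(2426 \right)} + f{\left(1659 \right)}} = \frac{1}{\frac{2 \left(32 + 81 \cdot 2426\right)}{9 \left(198 + 2426\right)} + 2384} = \frac{1}{\frac{2 \left(32 + 196506\right)}{9 \cdot 2624} + 2384} = \frac{1}{\frac{2}{9} \cdot \frac{1}{2624} \cdot 196538 + 2384} = \frac{1}{\frac{98269}{5904} + 2384} = \frac{1}{\frac{14173405}{5904}} = \frac{5904}{14173405}$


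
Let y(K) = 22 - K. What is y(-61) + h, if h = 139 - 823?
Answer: -601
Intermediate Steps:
h = -684
y(-61) + h = (22 - 1*(-61)) - 684 = (22 + 61) - 684 = 83 - 684 = -601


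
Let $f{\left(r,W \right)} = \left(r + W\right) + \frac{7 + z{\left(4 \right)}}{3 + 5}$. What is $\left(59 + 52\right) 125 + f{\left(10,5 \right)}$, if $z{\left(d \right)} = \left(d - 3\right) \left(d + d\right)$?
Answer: $\frac{111135}{8} \approx 13892.0$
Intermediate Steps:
$z{\left(d \right)} = 2 d \left(-3 + d\right)$ ($z{\left(d \right)} = \left(-3 + d\right) 2 d = 2 d \left(-3 + d\right)$)
$f{\left(r,W \right)} = \frac{15}{8} + W + r$ ($f{\left(r,W \right)} = \left(r + W\right) + \frac{7 + 2 \cdot 4 \left(-3 + 4\right)}{3 + 5} = \left(W + r\right) + \frac{7 + 2 \cdot 4 \cdot 1}{8} = \left(W + r\right) + \left(7 + 8\right) \frac{1}{8} = \left(W + r\right) + 15 \cdot \frac{1}{8} = \left(W + r\right) + \frac{15}{8} = \frac{15}{8} + W + r$)
$\left(59 + 52\right) 125 + f{\left(10,5 \right)} = \left(59 + 52\right) 125 + \left(\frac{15}{8} + 5 + 10\right) = 111 \cdot 125 + \frac{135}{8} = 13875 + \frac{135}{8} = \frac{111135}{8}$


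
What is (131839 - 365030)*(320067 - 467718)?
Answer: 34430884341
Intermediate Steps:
(131839 - 365030)*(320067 - 467718) = -233191*(-147651) = 34430884341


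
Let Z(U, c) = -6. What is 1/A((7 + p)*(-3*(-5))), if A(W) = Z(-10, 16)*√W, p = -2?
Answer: -√3/90 ≈ -0.019245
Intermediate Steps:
A(W) = -6*√W
1/A((7 + p)*(-3*(-5))) = 1/(-6*√15*√(7 - 2)) = 1/(-6*5*√3) = 1/(-30*√3) = -√3/90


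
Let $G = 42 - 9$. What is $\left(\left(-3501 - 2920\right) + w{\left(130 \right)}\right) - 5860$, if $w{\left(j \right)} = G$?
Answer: $-12248$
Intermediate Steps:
$G = 33$
$w{\left(j \right)} = 33$
$\left(\left(-3501 - 2920\right) + w{\left(130 \right)}\right) - 5860 = \left(\left(-3501 - 2920\right) + 33\right) - 5860 = \left(-6421 + 33\right) - 5860 = -6388 - 5860 = -12248$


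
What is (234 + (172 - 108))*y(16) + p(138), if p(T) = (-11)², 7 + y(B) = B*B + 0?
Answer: 74323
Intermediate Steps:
y(B) = -7 + B² (y(B) = -7 + (B*B + 0) = -7 + (B² + 0) = -7 + B²)
p(T) = 121
(234 + (172 - 108))*y(16) + p(138) = (234 + (172 - 108))*(-7 + 16²) + 121 = (234 + 64)*(-7 + 256) + 121 = 298*249 + 121 = 74202 + 121 = 74323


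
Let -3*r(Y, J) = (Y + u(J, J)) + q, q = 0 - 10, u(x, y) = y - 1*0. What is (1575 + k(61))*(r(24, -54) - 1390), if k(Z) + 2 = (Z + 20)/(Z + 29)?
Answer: -6500207/3 ≈ -2.1667e+6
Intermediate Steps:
u(x, y) = y (u(x, y) = y + 0 = y)
k(Z) = -2 + (20 + Z)/(29 + Z) (k(Z) = -2 + (Z + 20)/(Z + 29) = -2 + (20 + Z)/(29 + Z))
q = -10
r(Y, J) = 10/3 - J/3 - Y/3 (r(Y, J) = -((Y + J) - 10)/3 = -((J + Y) - 10)/3 = -(-10 + J + Y)/3 = 10/3 - J/3 - Y/3)
(1575 + k(61))*(r(24, -54) - 1390) = (1575 + (-38 - 1*61)/(29 + 61))*((10/3 - ⅓*(-54) - ⅓*24) - 1390) = (1575 + (-38 - 61)/90)*((10/3 + 18 - 8) - 1390) = (1575 + (1/90)*(-99))*(40/3 - 1390) = (1575 - 11/10)*(-4130/3) = (15739/10)*(-4130/3) = -6500207/3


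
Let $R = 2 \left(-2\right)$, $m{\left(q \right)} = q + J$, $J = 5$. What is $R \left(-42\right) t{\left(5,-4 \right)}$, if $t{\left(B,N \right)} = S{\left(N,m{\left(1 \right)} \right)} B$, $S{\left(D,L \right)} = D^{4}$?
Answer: $215040$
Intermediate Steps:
$m{\left(q \right)} = 5 + q$ ($m{\left(q \right)} = q + 5 = 5 + q$)
$t{\left(B,N \right)} = B N^{4}$ ($t{\left(B,N \right)} = N^{4} B = B N^{4}$)
$R = -4$
$R \left(-42\right) t{\left(5,-4 \right)} = \left(-4\right) \left(-42\right) 5 \left(-4\right)^{4} = 168 \cdot 5 \cdot 256 = 168 \cdot 1280 = 215040$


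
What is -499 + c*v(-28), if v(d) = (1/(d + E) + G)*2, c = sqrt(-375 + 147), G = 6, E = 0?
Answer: -499 + 167*I*sqrt(57)/7 ≈ -499.0 + 180.12*I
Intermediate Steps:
c = 2*I*sqrt(57) (c = sqrt(-228) = 2*I*sqrt(57) ≈ 15.1*I)
v(d) = 12 + 2/d (v(d) = (1/(d + 0) + 6)*2 = (1/d + 6)*2 = (6 + 1/d)*2 = 12 + 2/d)
-499 + c*v(-28) = -499 + (2*I*sqrt(57))*(12 + 2/(-28)) = -499 + (2*I*sqrt(57))*(12 + 2*(-1/28)) = -499 + (2*I*sqrt(57))*(12 - 1/14) = -499 + (2*I*sqrt(57))*(167/14) = -499 + 167*I*sqrt(57)/7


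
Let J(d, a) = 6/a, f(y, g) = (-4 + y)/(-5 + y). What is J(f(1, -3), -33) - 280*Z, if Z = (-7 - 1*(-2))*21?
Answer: 323398/11 ≈ 29400.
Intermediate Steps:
f(y, g) = (-4 + y)/(-5 + y)
Z = -105 (Z = (-7 + 2)*21 = -5*21 = -105)
J(f(1, -3), -33) - 280*Z = 6/(-33) - 280*(-105) = 6*(-1/33) + 29400 = -2/11 + 29400 = 323398/11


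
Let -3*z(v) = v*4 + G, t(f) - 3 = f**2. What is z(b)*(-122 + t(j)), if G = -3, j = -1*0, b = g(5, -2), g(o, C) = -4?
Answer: -2261/3 ≈ -753.67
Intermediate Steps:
b = -4
j = 0
t(f) = 3 + f**2
z(v) = 1 - 4*v/3 (z(v) = -(v*4 - 3)/3 = -(4*v - 3)/3 = -(-3 + 4*v)/3 = 1 - 4*v/3)
z(b)*(-122 + t(j)) = (1 - 4/3*(-4))*(-122 + (3 + 0**2)) = (1 + 16/3)*(-122 + (3 + 0)) = 19*(-122 + 3)/3 = (19/3)*(-119) = -2261/3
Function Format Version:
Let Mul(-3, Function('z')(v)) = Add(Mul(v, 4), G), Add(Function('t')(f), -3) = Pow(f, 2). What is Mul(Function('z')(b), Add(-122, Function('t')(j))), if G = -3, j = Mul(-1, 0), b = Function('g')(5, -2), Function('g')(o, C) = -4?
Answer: Rational(-2261, 3) ≈ -753.67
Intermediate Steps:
b = -4
j = 0
Function('t')(f) = Add(3, Pow(f, 2))
Function('z')(v) = Add(1, Mul(Rational(-4, 3), v)) (Function('z')(v) = Mul(Rational(-1, 3), Add(Mul(v, 4), -3)) = Mul(Rational(-1, 3), Add(Mul(4, v), -3)) = Mul(Rational(-1, 3), Add(-3, Mul(4, v))) = Add(1, Mul(Rational(-4, 3), v)))
Mul(Function('z')(b), Add(-122, Function('t')(j))) = Mul(Add(1, Mul(Rational(-4, 3), -4)), Add(-122, Add(3, Pow(0, 2)))) = Mul(Add(1, Rational(16, 3)), Add(-122, Add(3, 0))) = Mul(Rational(19, 3), Add(-122, 3)) = Mul(Rational(19, 3), -119) = Rational(-2261, 3)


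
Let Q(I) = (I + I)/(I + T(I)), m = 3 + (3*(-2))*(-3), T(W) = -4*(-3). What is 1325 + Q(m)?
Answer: 14589/11 ≈ 1326.3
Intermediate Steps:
T(W) = 12
m = 21 (m = 3 - 6*(-3) = 3 + 18 = 21)
Q(I) = 2*I/(12 + I) (Q(I) = (I + I)/(I + 12) = (2*I)/(12 + I) = 2*I/(12 + I))
1325 + Q(m) = 1325 + 2*21/(12 + 21) = 1325 + 2*21/33 = 1325 + 2*21*(1/33) = 1325 + 14/11 = 14589/11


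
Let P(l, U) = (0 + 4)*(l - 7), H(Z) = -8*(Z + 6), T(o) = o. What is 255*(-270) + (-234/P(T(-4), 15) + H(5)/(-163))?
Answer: -246875093/3586 ≈ -68844.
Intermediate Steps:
H(Z) = -48 - 8*Z (H(Z) = -8*(6 + Z) = -48 - 8*Z)
P(l, U) = -28 + 4*l (P(l, U) = 4*(-7 + l) = -28 + 4*l)
255*(-270) + (-234/P(T(-4), 15) + H(5)/(-163)) = 255*(-270) + (-234/(-28 + 4*(-4)) + (-48 - 8*5)/(-163)) = -68850 + (-234/(-28 - 16) + (-48 - 40)*(-1/163)) = -68850 + (-234/(-44) - 88*(-1/163)) = -68850 + (-234*(-1/44) + 88/163) = -68850 + (117/22 + 88/163) = -68850 + 21007/3586 = -246875093/3586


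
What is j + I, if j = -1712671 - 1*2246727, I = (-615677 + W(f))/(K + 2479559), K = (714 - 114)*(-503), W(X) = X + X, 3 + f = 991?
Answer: -8622615242783/2177759 ≈ -3.9594e+6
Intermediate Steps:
f = 988 (f = -3 + 991 = 988)
W(X) = 2*X
K = -301800 (K = 600*(-503) = -301800)
I = -613701/2177759 (I = (-615677 + 2*988)/(-301800 + 2479559) = (-615677 + 1976)/2177759 = -613701*1/2177759 = -613701/2177759 ≈ -0.28180)
j = -3959398 (j = -1712671 - 2246727 = -3959398)
j + I = -3959398 - 613701/2177759 = -8622615242783/2177759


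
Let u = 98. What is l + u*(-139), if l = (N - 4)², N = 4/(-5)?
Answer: -339974/25 ≈ -13599.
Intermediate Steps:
N = -⅘ (N = 4*(-⅕) = -⅘ ≈ -0.80000)
l = 576/25 (l = (-⅘ - 4)² = (-24/5)² = 576/25 ≈ 23.040)
l + u*(-139) = 576/25 + 98*(-139) = 576/25 - 13622 = -339974/25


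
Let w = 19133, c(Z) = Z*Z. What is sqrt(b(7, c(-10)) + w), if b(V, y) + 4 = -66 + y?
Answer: sqrt(19163) ≈ 138.43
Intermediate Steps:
c(Z) = Z**2
b(V, y) = -70 + y (b(V, y) = -4 + (-66 + y) = -70 + y)
sqrt(b(7, c(-10)) + w) = sqrt((-70 + (-10)**2) + 19133) = sqrt((-70 + 100) + 19133) = sqrt(30 + 19133) = sqrt(19163)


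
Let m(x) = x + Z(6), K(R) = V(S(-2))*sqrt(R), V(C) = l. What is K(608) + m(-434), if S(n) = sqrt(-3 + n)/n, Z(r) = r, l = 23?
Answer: -428 + 92*sqrt(38) ≈ 139.13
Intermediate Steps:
S(n) = sqrt(-3 + n)/n
V(C) = 23
K(R) = 23*sqrt(R)
m(x) = 6 + x (m(x) = x + 6 = 6 + x)
K(608) + m(-434) = 23*sqrt(608) + (6 - 434) = 23*(4*sqrt(38)) - 428 = 92*sqrt(38) - 428 = -428 + 92*sqrt(38)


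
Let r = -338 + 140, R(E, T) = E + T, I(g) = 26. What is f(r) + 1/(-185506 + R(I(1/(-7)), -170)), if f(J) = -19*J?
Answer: 698415299/185650 ≈ 3762.0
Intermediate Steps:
r = -198
f(r) + 1/(-185506 + R(I(1/(-7)), -170)) = -19*(-198) + 1/(-185506 + (26 - 170)) = 3762 + 1/(-185506 - 144) = 3762 + 1/(-185650) = 3762 - 1/185650 = 698415299/185650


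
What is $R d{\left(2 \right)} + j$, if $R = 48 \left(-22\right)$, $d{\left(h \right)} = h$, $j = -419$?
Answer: $-2531$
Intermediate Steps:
$R = -1056$
$R d{\left(2 \right)} + j = \left(-1056\right) 2 - 419 = -2112 - 419 = -2531$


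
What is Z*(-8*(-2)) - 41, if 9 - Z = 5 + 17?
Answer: -249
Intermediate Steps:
Z = -13 (Z = 9 - (5 + 17) = 9 - 1*22 = 9 - 22 = -13)
Z*(-8*(-2)) - 41 = -(-104)*(-2) - 41 = -13*16 - 41 = -208 - 41 = -249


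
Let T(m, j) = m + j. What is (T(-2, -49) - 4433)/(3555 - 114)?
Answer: -4484/3441 ≈ -1.3031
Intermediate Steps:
T(m, j) = j + m
(T(-2, -49) - 4433)/(3555 - 114) = ((-49 - 2) - 4433)/(3555 - 114) = (-51 - 4433)/3441 = -4484*1/3441 = -4484/3441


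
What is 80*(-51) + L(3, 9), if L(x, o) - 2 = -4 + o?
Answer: -4073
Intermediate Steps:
L(x, o) = -2 + o (L(x, o) = 2 + (-4 + o) = -2 + o)
80*(-51) + L(3, 9) = 80*(-51) + (-2 + 9) = -4080 + 7 = -4073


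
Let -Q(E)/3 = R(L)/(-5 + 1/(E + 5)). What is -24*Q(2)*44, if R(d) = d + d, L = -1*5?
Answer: 110880/17 ≈ 6522.4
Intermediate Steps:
L = -5
R(d) = 2*d
Q(E) = 30/(-5 + 1/(5 + E)) (Q(E) = -3*2*(-5)/(-5 + 1/(E + 5)) = -3*(-10)/(-5 + 1/(5 + E)) = -(-30)/(-5 + 1/(5 + E)) = 30/(-5 + 1/(5 + E)))
-24*Q(2)*44 = -720*(-5 - 1*2)/(24 + 5*2)*44 = -720*(-5 - 2)/(24 + 10)*44 = -720*(-7)/34*44 = -24*(-105/17)*44 = (2520/17)*44 = 110880/17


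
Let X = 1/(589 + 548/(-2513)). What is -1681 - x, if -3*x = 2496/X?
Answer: 1226810335/2513 ≈ 4.8819e+5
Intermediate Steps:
X = 2513/1479609 (X = 1/(589 + 548*(-1/2513)) = 1/(589 - 548/2513) = 1/(1479609/2513) = 2513/1479609 ≈ 0.0016984)
x = -1231034688/2513 (x = -832/2513/1479609 = -832*1479609/2513 = -⅓*3693104064/2513 = -1231034688/2513 ≈ -4.8987e+5)
-1681 - x = -1681 - 1*(-1231034688/2513) = -1681 + 1231034688/2513 = 1226810335/2513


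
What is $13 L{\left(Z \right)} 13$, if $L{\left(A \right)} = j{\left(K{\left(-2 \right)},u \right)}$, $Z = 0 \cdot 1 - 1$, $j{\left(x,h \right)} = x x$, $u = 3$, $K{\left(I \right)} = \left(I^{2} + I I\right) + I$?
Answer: $6084$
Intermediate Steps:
$K{\left(I \right)} = I + 2 I^{2}$ ($K{\left(I \right)} = \left(I^{2} + I^{2}\right) + I = 2 I^{2} + I = I + 2 I^{2}$)
$j{\left(x,h \right)} = x^{2}$
$Z = -1$ ($Z = 0 - 1 = -1$)
$L{\left(A \right)} = 36$ ($L{\left(A \right)} = \left(- 2 \left(1 + 2 \left(-2\right)\right)\right)^{2} = \left(- 2 \left(1 - 4\right)\right)^{2} = \left(\left(-2\right) \left(-3\right)\right)^{2} = 6^{2} = 36$)
$13 L{\left(Z \right)} 13 = 13 \cdot 36 \cdot 13 = 468 \cdot 13 = 6084$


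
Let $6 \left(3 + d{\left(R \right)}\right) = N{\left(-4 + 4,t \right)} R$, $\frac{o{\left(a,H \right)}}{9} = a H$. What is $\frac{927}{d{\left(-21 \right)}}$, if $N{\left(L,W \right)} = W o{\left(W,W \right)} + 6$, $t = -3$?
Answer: $\frac{618}{551} \approx 1.1216$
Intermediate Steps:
$o{\left(a,H \right)} = 9 H a$ ($o{\left(a,H \right)} = 9 a H = 9 H a$)
$N{\left(L,W \right)} = 6 + 9 W^{3}$ ($N{\left(L,W \right)} = W 9 W W + 6 = W 9 W^{2} + 6 = 9 W^{3} + 6 = 6 + 9 W^{3}$)
$d{\left(R \right)} = -3 - \frac{79 R}{2}$ ($d{\left(R \right)} = -3 + \frac{\left(6 + 9 \left(-3\right)^{3}\right) R}{6} = -3 + \frac{\left(6 + 9 \left(-27\right)\right) R}{6} = -3 + \frac{\left(6 - 243\right) R}{6} = -3 + \frac{\left(-237\right) R}{6} = -3 - \frac{79 R}{2}$)
$\frac{927}{d{\left(-21 \right)}} = \frac{927}{-3 - - \frac{1659}{2}} = \frac{927}{-3 + \frac{1659}{2}} = \frac{927}{\frac{1653}{2}} = 927 \cdot \frac{2}{1653} = \frac{618}{551}$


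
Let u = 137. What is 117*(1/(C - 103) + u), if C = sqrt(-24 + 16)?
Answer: 56722614/3539 - 78*I*sqrt(2)/3539 ≈ 16028.0 - 0.031169*I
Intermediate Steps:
C = 2*I*sqrt(2) (C = sqrt(-8) = 2*I*sqrt(2) ≈ 2.8284*I)
117*(1/(C - 103) + u) = 117*(1/(2*I*sqrt(2) - 103) + 137) = 117*(1/(-103 + 2*I*sqrt(2)) + 137) = 117*(137 + 1/(-103 + 2*I*sqrt(2))) = 16029 + 117/(-103 + 2*I*sqrt(2))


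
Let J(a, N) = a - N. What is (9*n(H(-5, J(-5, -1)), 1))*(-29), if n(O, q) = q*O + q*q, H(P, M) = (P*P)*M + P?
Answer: 27144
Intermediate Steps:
H(P, M) = P + M*P**2 (H(P, M) = P**2*M + P = M*P**2 + P = P + M*P**2)
n(O, q) = q**2 + O*q (n(O, q) = O*q + q**2 = q**2 + O*q)
(9*n(H(-5, J(-5, -1)), 1))*(-29) = (9*(1*(-5*(1 + (-5 - 1*(-1))*(-5)) + 1)))*(-29) = (9*(1*(-5*(1 + (-5 + 1)*(-5)) + 1)))*(-29) = (9*(1*(-5*(1 - 4*(-5)) + 1)))*(-29) = (9*(1*(-5*(1 + 20) + 1)))*(-29) = (9*(1*(-5*21 + 1)))*(-29) = (9*(1*(-105 + 1)))*(-29) = (9*(1*(-104)))*(-29) = (9*(-104))*(-29) = -936*(-29) = 27144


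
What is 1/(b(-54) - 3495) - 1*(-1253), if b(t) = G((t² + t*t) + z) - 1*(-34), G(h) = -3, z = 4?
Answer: 4340391/3464 ≈ 1253.0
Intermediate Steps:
b(t) = 31 (b(t) = -3 - 1*(-34) = -3 + 34 = 31)
1/(b(-54) - 3495) - 1*(-1253) = 1/(31 - 3495) - 1*(-1253) = 1/(-3464) + 1253 = -1/3464 + 1253 = 4340391/3464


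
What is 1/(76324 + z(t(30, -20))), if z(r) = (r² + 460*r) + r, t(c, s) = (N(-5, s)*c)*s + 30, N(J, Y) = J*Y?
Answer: 1/3568831054 ≈ 2.8020e-10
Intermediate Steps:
t(c, s) = 30 - 5*c*s² (t(c, s) = ((-5*s)*c)*s + 30 = (-5*c*s)*s + 30 = -5*c*s² + 30 = 30 - 5*c*s²)
z(r) = r² + 461*r
1/(76324 + z(t(30, -20))) = 1/(76324 + (30 - 5*30*(-20)²)*(461 + (30 - 5*30*(-20)²))) = 1/(76324 + (30 - 5*30*400)*(461 + (30 - 5*30*400))) = 1/(76324 + (30 - 60000)*(461 + (30 - 60000))) = 1/(76324 - 59970*(461 - 59970)) = 1/(76324 - 59970*(-59509)) = 1/(76324 + 3568754730) = 1/3568831054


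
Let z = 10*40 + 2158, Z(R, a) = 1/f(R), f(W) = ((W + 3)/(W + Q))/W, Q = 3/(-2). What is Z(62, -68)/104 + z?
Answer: 17295831/6760 ≈ 2558.6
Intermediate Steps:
Q = -3/2 (Q = 3*(-½) = -3/2 ≈ -1.5000)
f(W) = (3 + W)/(W*(-3/2 + W)) (f(W) = ((W + 3)/(W - 3/2))/W = ((3 + W)/(-3/2 + W))/W = (3 + W)/(W*(-3/2 + W)))
Z(R, a) = R*(-3 + 2*R)/(2*(3 + R)) (Z(R, a) = 1/(2*(3 + R)/(R*(-3 + 2*R))) = R*(-3 + 2*R)/(2*(3 + R)))
z = 2558 (z = 400 + 2158 = 2558)
Z(62, -68)/104 + z = ((½)*62*(-3 + 2*62)/(3 + 62))/104 + 2558 = ((½)*62*(-3 + 124)/65)*(1/104) + 2558 = ((½)*62*(1/65)*121)*(1/104) + 2558 = (3751/65)*(1/104) + 2558 = 3751/6760 + 2558 = 17295831/6760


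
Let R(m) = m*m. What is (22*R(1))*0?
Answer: 0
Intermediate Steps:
R(m) = m**2
(22*R(1))*0 = (22*1**2)*0 = (22*1)*0 = 22*0 = 0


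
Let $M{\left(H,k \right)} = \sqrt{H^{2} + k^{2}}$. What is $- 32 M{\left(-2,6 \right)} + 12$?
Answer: $12 - 64 \sqrt{10} \approx -190.39$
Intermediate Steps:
$- 32 M{\left(-2,6 \right)} + 12 = - 32 \sqrt{\left(-2\right)^{2} + 6^{2}} + 12 = - 32 \sqrt{4 + 36} + 12 = - 32 \sqrt{40} + 12 = - 32 \cdot 2 \sqrt{10} + 12 = - 64 \sqrt{10} + 12 = 12 - 64 \sqrt{10}$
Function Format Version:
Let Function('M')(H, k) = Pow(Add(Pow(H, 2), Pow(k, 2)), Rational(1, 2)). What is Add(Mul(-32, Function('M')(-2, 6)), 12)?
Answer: Add(12, Mul(-64, Pow(10, Rational(1, 2)))) ≈ -190.39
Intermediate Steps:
Add(Mul(-32, Function('M')(-2, 6)), 12) = Add(Mul(-32, Pow(Add(Pow(-2, 2), Pow(6, 2)), Rational(1, 2))), 12) = Add(Mul(-32, Pow(Add(4, 36), Rational(1, 2))), 12) = Add(Mul(-32, Pow(40, Rational(1, 2))), 12) = Add(Mul(-32, Mul(2, Pow(10, Rational(1, 2)))), 12) = Add(Mul(-64, Pow(10, Rational(1, 2))), 12) = Add(12, Mul(-64, Pow(10, Rational(1, 2))))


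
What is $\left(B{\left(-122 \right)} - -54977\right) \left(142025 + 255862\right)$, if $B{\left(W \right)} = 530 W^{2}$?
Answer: $3160614190839$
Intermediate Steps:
$\left(B{\left(-122 \right)} - -54977\right) \left(142025 + 255862\right) = \left(530 \left(-122\right)^{2} - -54977\right) \left(142025 + 255862\right) = \left(530 \cdot 14884 + 54977\right) 397887 = \left(7888520 + 54977\right) 397887 = 7943497 \cdot 397887 = 3160614190839$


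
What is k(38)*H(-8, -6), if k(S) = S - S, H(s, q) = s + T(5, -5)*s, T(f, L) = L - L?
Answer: 0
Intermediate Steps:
T(f, L) = 0
H(s, q) = s (H(s, q) = s + 0*s = s + 0 = s)
k(S) = 0
k(38)*H(-8, -6) = 0*(-8) = 0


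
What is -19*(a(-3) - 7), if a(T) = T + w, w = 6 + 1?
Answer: 57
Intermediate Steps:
w = 7
a(T) = 7 + T (a(T) = T + 7 = 7 + T)
-19*(a(-3) - 7) = -19*((7 - 3) - 7) = -19*(4 - 7) = -19*(-3) = 57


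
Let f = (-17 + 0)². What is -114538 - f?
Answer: -114827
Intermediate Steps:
f = 289 (f = (-17)² = 289)
-114538 - f = -114538 - 1*289 = -114538 - 289 = -114827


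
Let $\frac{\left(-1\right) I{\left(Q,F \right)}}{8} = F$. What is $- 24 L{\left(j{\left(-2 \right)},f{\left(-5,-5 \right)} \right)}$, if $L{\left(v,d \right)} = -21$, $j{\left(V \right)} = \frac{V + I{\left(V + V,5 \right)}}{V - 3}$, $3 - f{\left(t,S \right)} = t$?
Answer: $504$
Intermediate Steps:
$I{\left(Q,F \right)} = - 8 F$
$f{\left(t,S \right)} = 3 - t$
$j{\left(V \right)} = \frac{-40 + V}{-3 + V}$ ($j{\left(V \right)} = \frac{V - 40}{V - 3} = \frac{V - 40}{-3 + V} = \frac{-40 + V}{-3 + V}$)
$- 24 L{\left(j{\left(-2 \right)},f{\left(-5,-5 \right)} \right)} = \left(-24\right) \left(-21\right) = 504$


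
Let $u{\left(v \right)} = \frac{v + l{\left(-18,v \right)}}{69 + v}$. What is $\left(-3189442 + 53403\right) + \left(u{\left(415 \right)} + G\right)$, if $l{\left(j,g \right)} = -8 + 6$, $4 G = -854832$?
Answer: $- \frac{1621277135}{484} \approx -3.3497 \cdot 10^{6}$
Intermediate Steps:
$G = -213708$ ($G = \frac{1}{4} \left(-854832\right) = -213708$)
$l{\left(j,g \right)} = -2$
$u{\left(v \right)} = \frac{-2 + v}{69 + v}$ ($u{\left(v \right)} = \frac{v - 2}{69 + v} = \frac{-2 + v}{69 + v}$)
$\left(-3189442 + 53403\right) + \left(u{\left(415 \right)} + G\right) = \left(-3189442 + 53403\right) - \left(213708 - \frac{-2 + 415}{69 + 415}\right) = -3136039 - \left(213708 - \frac{1}{484} \cdot 413\right) = -3136039 + \left(\frac{1}{484} \cdot 413 - 213708\right) = -3136039 + \left(\frac{413}{484} - 213708\right) = -3136039 - \frac{103434259}{484} = - \frac{1621277135}{484}$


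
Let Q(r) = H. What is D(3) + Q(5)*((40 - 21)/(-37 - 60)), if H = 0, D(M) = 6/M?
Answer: 2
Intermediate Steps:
Q(r) = 0
D(3) + Q(5)*((40 - 21)/(-37 - 60)) = 6/3 + 0*((40 - 21)/(-37 - 60)) = 6*(⅓) + 0*(19/(-97)) = 2 + 0*(19*(-1/97)) = 2 + 0*(-19/97) = 2 + 0 = 2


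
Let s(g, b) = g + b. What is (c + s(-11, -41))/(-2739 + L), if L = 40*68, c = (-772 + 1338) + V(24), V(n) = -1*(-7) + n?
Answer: -545/19 ≈ -28.684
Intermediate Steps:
V(n) = 7 + n
c = 597 (c = (-772 + 1338) + (7 + 24) = 566 + 31 = 597)
s(g, b) = b + g
L = 2720
(c + s(-11, -41))/(-2739 + L) = (597 + (-41 - 11))/(-2739 + 2720) = (597 - 52)/(-19) = 545*(-1/19) = -545/19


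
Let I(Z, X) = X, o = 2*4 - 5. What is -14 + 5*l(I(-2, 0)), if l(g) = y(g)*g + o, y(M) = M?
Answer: 1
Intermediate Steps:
o = 3 (o = 8 - 5 = 3)
l(g) = 3 + g**2 (l(g) = g*g + 3 = g**2 + 3 = 3 + g**2)
-14 + 5*l(I(-2, 0)) = -14 + 5*(3 + 0**2) = -14 + 5*(3 + 0) = -14 + 5*3 = -14 + 15 = 1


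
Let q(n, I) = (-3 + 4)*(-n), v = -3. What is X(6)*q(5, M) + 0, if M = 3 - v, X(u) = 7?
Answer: -35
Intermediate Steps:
M = 6 (M = 3 - 1*(-3) = 3 + 3 = 6)
q(n, I) = -n (q(n, I) = 1*(-n) = -n)
X(6)*q(5, M) + 0 = 7*(-1*5) + 0 = 7*(-5) + 0 = -35 + 0 = -35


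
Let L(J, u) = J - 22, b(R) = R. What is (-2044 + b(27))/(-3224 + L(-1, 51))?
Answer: 2017/3247 ≈ 0.62119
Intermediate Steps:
L(J, u) = -22 + J
(-2044 + b(27))/(-3224 + L(-1, 51)) = (-2044 + 27)/(-3224 + (-22 - 1)) = -2017/(-3224 - 23) = -2017/(-3247) = -2017*(-1/3247) = 2017/3247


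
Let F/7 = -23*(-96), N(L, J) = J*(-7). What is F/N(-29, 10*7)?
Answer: -1104/35 ≈ -31.543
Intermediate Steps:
N(L, J) = -7*J
F = 15456 (F = 7*(-23*(-96)) = 7*2208 = 15456)
F/N(-29, 10*7) = 15456/((-70*7)) = 15456/((-7*70)) = 15456/(-490) = 15456*(-1/490) = -1104/35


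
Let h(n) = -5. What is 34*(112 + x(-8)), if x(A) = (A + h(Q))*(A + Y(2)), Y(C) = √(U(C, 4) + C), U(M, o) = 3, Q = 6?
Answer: 7344 - 442*√5 ≈ 6355.7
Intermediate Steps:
Y(C) = √(3 + C)
x(A) = (-5 + A)*(A + √5) (x(A) = (A - 5)*(A + √(3 + 2)) = (-5 + A)*(A + √5))
34*(112 + x(-8)) = 34*(112 + ((-8)² - 5*(-8) - 5*√5 - 8*√5)) = 34*(112 + (64 + 40 - 5*√5 - 8*√5)) = 34*(112 + (104 - 13*√5)) = 34*(216 - 13*√5) = 7344 - 442*√5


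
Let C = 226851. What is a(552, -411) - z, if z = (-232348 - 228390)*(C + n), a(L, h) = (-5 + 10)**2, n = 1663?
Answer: 105285083357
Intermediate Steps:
a(L, h) = 25 (a(L, h) = 5**2 = 25)
z = -105285083332 (z = (-232348 - 228390)*(226851 + 1663) = -460738*228514 = -105285083332)
a(552, -411) - z = 25 - 1*(-105285083332) = 25 + 105285083332 = 105285083357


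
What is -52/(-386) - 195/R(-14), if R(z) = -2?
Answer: 37687/386 ≈ 97.635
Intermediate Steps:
-52/(-386) - 195/R(-14) = -52/(-386) - 195/(-2) = -52*(-1/386) - 195*(-1/2) = 26/193 + 195/2 = 37687/386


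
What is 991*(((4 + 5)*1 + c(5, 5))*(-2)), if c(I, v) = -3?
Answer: -11892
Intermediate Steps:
991*(((4 + 5)*1 + c(5, 5))*(-2)) = 991*(((4 + 5)*1 - 3)*(-2)) = 991*((9*1 - 3)*(-2)) = 991*((9 - 3)*(-2)) = 991*(6*(-2)) = 991*(-12) = -11892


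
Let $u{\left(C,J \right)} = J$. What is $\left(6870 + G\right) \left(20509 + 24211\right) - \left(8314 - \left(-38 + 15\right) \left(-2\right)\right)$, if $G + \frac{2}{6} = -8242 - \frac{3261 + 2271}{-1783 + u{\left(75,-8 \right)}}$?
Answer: $- \frac{36560808076}{597} \approx -6.1241 \cdot 10^{7}$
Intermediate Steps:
$G = - \frac{4918829}{597}$ ($G = - \frac{1}{3} - \left(8242 + \frac{3261 + 2271}{-1783 - 8}\right) = - \frac{1}{3} - \left(8242 + \frac{5532}{-1791}\right) = - \frac{1}{3} - \left(8242 + 5532 \left(- \frac{1}{1791}\right)\right) = - \frac{1}{3} - \frac{4918630}{597} = - \frac{4918829}{597} \approx -8239.3$)
$\left(6870 + G\right) \left(20509 + 24211\right) - \left(8314 - \left(-38 + 15\right) \left(-2\right)\right) = \left(6870 - \frac{4918829}{597}\right) \left(20509 + 24211\right) - \left(8314 - \left(-38 + 15\right) \left(-2\right)\right) = \left(- \frac{817439}{597}\right) 44720 - \left(8314 - \left(-23\right) \left(-2\right)\right) = - \frac{36555872080}{597} - \left(8314 - 46\right) = - \frac{36555872080}{597} - 8268 = - \frac{36560808076}{597}$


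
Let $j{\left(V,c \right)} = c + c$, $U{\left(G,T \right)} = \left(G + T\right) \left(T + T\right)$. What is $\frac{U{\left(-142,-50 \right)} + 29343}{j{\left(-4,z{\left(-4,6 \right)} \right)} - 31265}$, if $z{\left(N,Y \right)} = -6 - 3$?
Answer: $- \frac{48543}{31283} \approx -1.5517$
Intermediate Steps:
$z{\left(N,Y \right)} = -9$ ($z{\left(N,Y \right)} = -6 - 3 = -9$)
$U{\left(G,T \right)} = 2 T \left(G + T\right)$ ($U{\left(G,T \right)} = \left(G + T\right) 2 T = 2 T \left(G + T\right)$)
$j{\left(V,c \right)} = 2 c$
$\frac{U{\left(-142,-50 \right)} + 29343}{j{\left(-4,z{\left(-4,6 \right)} \right)} - 31265} = \frac{2 \left(-50\right) \left(-142 - 50\right) + 29343}{2 \left(-9\right) - 31265} = \frac{2 \left(-50\right) \left(-192\right) + 29343}{-18 - 31265} = \frac{19200 + 29343}{-31283} = 48543 \left(- \frac{1}{31283}\right) = - \frac{48543}{31283}$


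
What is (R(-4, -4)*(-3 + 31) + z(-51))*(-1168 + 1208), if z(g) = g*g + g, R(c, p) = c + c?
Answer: 93040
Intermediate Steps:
R(c, p) = 2*c
z(g) = g + g**2 (z(g) = g**2 + g = g + g**2)
(R(-4, -4)*(-3 + 31) + z(-51))*(-1168 + 1208) = ((2*(-4))*(-3 + 31) - 51*(1 - 51))*(-1168 + 1208) = (-8*28 - 51*(-50))*40 = (-224 + 2550)*40 = 2326*40 = 93040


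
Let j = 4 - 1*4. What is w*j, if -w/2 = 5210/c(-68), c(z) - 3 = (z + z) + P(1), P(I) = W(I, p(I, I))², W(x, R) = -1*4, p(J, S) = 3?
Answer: 0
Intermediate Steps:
W(x, R) = -4
P(I) = 16 (P(I) = (-4)² = 16)
j = 0 (j = 4 - 4 = 0)
c(z) = 19 + 2*z (c(z) = 3 + ((z + z) + 16) = 3 + (2*z + 16) = 3 + (16 + 2*z) = 19 + 2*z)
w = 10420/117 (w = -10420/(19 + 2*(-68)) = -10420/(19 - 136) = -10420/(-117) = -10420*(-1)/117 = -2*(-5210/117) = 10420/117 ≈ 89.060)
w*j = (10420/117)*0 = 0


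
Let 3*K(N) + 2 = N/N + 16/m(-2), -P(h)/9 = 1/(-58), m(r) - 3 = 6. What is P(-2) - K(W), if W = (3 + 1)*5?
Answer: -163/1566 ≈ -0.10409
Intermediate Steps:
m(r) = 9 (m(r) = 3 + 6 = 9)
W = 20 (W = 4*5 = 20)
P(h) = 9/58 (P(h) = -9/(-58) = -9*(-1/58) = 9/58)
K(N) = 7/27 (K(N) = -⅔ + (N/N + 16/9)/3 = -⅔ + (1 + 16*(⅑))/3 = -⅔ + (1 + 16/9)/3 = -⅔ + (⅓)*(25/9) = -⅔ + 25/27 = 7/27)
P(-2) - K(W) = 9/58 - 1*7/27 = 9/58 - 7/27 = -163/1566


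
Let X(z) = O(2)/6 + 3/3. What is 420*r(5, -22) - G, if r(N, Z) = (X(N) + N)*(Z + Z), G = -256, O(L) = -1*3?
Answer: -101384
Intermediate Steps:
O(L) = -3
X(z) = ½ (X(z) = -3/6 + 3/3 = -3*⅙ + 3*(⅓) = -½ + 1 = ½)
r(N, Z) = 2*Z*(½ + N) (r(N, Z) = (½ + N)*(Z + Z) = (½ + N)*(2*Z) = 2*Z*(½ + N))
420*r(5, -22) - G = 420*(-22*(1 + 2*5)) - 1*(-256) = 420*(-22*(1 + 10)) + 256 = 420*(-22*11) + 256 = 420*(-242) + 256 = -101640 + 256 = -101384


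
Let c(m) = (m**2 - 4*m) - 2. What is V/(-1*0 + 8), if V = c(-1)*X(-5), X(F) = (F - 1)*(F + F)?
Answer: 45/2 ≈ 22.500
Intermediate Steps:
c(m) = -2 + m**2 - 4*m
X(F) = 2*F*(-1 + F) (X(F) = (-1 + F)*(2*F) = 2*F*(-1 + F))
V = 180 (V = (-2 + (-1)**2 - 4*(-1))*(2*(-5)*(-1 - 5)) = (-2 + 1 + 4)*(2*(-5)*(-6)) = 3*60 = 180)
V/(-1*0 + 8) = 180/(-1*0 + 8) = 180/(0 + 8) = 180/8 = 180*(1/8) = 45/2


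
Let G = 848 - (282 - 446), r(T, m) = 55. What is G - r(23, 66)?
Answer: 957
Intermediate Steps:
G = 1012 (G = 848 - 1*(-164) = 848 + 164 = 1012)
G - r(23, 66) = 1012 - 1*55 = 1012 - 55 = 957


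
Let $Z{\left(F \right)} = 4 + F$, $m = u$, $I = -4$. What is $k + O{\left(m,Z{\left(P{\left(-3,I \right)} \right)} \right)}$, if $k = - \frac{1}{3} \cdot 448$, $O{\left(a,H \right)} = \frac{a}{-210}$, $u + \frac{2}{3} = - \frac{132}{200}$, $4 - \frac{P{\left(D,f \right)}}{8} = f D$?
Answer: $- \frac{4703801}{31500} \approx -149.33$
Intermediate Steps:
$P{\left(D,f \right)} = 32 - 8 D f$ ($P{\left(D,f \right)} = 32 - 8 f D = 32 - 8 D f$)
$u = - \frac{199}{150}$ ($u = - \frac{2}{3} - \frac{132}{200} = - \frac{2}{3} - \frac{33}{50} = - \frac{199}{150} \approx -1.3267$)
$m = - \frac{199}{150} \approx -1.3267$
$O{\left(a,H \right)} = - \frac{a}{210}$ ($O{\left(a,H \right)} = a \left(- \frac{1}{210}\right) = - \frac{a}{210}$)
$k = - \frac{448}{3}$ ($k = \left(-1\right) \frac{1}{3} \cdot 448 = \left(- \frac{1}{3}\right) 448 = - \frac{448}{3} \approx -149.33$)
$k + O{\left(m,Z{\left(P{\left(-3,I \right)} \right)} \right)} = - \frac{448}{3} - - \frac{199}{31500} = - \frac{448}{3} + \frac{199}{31500} = - \frac{4703801}{31500}$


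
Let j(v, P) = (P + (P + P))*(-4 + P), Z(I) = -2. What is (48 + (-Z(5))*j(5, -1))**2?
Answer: 6084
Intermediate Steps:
j(v, P) = 3*P*(-4 + P) (j(v, P) = (P + 2*P)*(-4 + P) = (3*P)*(-4 + P) = 3*P*(-4 + P))
(48 + (-Z(5))*j(5, -1))**2 = (48 + (-1*(-2))*(3*(-1)*(-4 - 1)))**2 = (48 + 2*(3*(-1)*(-5)))**2 = (48 + 2*15)**2 = (48 + 30)**2 = 78**2 = 6084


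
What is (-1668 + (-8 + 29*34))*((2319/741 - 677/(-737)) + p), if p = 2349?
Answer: -295559106390/182039 ≈ -1.6236e+6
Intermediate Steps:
(-1668 + (-8 + 29*34))*((2319/741 - 677/(-737)) + p) = (-1668 + (-8 + 29*34))*((2319/741 - 677/(-737)) + 2349) = (-1668 + (-8 + 986))*((2319*(1/741) - 677*(-1/737)) + 2349) = (-1668 + 978)*((773/247 + 677/737) + 2349) = -690*(736920/182039 + 2349) = -690*428346531/182039 = -295559106390/182039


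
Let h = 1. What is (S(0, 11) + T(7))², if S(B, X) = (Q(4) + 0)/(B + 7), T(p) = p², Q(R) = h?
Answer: 118336/49 ≈ 2415.0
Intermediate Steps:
Q(R) = 1
S(B, X) = 1/(7 + B) (S(B, X) = (1 + 0)/(B + 7) = 1/(7 + B))
(S(0, 11) + T(7))² = (1/(7 + 0) + 7²)² = (1/7 + 49)² = (⅐ + 49)² = (344/7)² = 118336/49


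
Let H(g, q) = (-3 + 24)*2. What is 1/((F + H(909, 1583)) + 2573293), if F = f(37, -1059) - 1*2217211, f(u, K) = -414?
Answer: 1/355710 ≈ 2.8113e-6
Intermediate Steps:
H(g, q) = 42 (H(g, q) = 21*2 = 42)
F = -2217625 (F = -414 - 1*2217211 = -414 - 2217211 = -2217625)
1/((F + H(909, 1583)) + 2573293) = 1/((-2217625 + 42) + 2573293) = 1/(-2217583 + 2573293) = 1/355710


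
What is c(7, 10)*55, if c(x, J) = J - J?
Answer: 0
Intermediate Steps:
c(x, J) = 0
c(7, 10)*55 = 0*55 = 0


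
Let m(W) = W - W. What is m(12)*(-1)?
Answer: 0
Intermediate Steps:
m(W) = 0
m(12)*(-1) = 0*(-1) = 0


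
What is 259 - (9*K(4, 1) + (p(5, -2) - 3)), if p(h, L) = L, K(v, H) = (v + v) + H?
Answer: 183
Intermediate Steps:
K(v, H) = H + 2*v (K(v, H) = 2*v + H = H + 2*v)
259 - (9*K(4, 1) + (p(5, -2) - 3)) = 259 - (9*(1 + 2*4) + (-2 - 3)) = 259 - (9*(1 + 8) - 5) = 259 - (9*9 - 5) = 259 - (81 - 5) = 259 - 1*76 = 259 - 76 = 183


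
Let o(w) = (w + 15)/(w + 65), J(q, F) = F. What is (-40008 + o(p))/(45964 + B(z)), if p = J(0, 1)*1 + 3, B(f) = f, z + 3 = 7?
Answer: -2760533/3171792 ≈ -0.87034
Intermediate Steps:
z = 4 (z = -3 + 7 = 4)
p = 4 (p = 1*1 + 3 = 1 + 3 = 4)
o(w) = (15 + w)/(65 + w)
(-40008 + o(p))/(45964 + B(z)) = (-40008 + (15 + 4)/(65 + 4))/(45964 + 4) = (-40008 + 19/69)/45968 = (-40008 + (1/69)*19)*(1/45968) = (-40008 + 19/69)*(1/45968) = -2760533/69*1/45968 = -2760533/3171792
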